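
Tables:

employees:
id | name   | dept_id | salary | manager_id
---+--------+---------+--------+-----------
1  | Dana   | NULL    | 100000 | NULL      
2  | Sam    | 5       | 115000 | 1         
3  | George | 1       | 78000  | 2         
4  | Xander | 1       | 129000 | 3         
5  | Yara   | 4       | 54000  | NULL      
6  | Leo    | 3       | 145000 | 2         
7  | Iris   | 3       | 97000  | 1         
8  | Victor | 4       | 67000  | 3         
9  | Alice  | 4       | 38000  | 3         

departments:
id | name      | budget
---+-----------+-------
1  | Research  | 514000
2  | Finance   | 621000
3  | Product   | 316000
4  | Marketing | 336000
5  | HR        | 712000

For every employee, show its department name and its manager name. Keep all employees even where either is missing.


Two LEFT JOINs from the same base table employees: one to departments via dept_id, one to employees itself via manager_id. Both are LEFT so every employee is preserved.
Match against departments:
  - employee 1 (Dana): dept_id=NULL, no match -> kept with NULL
  - employee 2 (Sam): dept_id=5 -> matches HR
  - employee 3 (George): dept_id=1 -> matches Research
  - employee 4 (Xander): dept_id=1 -> matches Research
  - employee 5 (Yara): dept_id=4 -> matches Marketing
  - employee 6 (Leo): dept_id=3 -> matches Product
  - employee 7 (Iris): dept_id=3 -> matches Product
  - employee 8 (Victor): dept_id=4 -> matches Marketing
  - employee 9 (Alice): dept_id=4 -> matches Marketing
Match against employees (self):
  - employee 1 (Dana): manager_id=NULL -> NULL
  - employee 2 (Sam): manager_id=1 -> Dana
  - employee 3 (George): manager_id=2 -> Sam
  - employee 4 (Xander): manager_id=3 -> George
  - employee 5 (Yara): manager_id=NULL -> NULL
  - employee 6 (Leo): manager_id=2 -> Sam
  - employee 7 (Iris): manager_id=1 -> Dana
  - employee 8 (Victor): manager_id=3 -> George
  - employee 9 (Alice): manager_id=3 -> George

SQL:
SELECT a.name, b.name AS department, c.name AS manager
FROM employees a
LEFT JOIN departments b ON a.dept_id = b.id
LEFT JOIN employees c ON a.manager_id = c.id

Result:
name   | department | manager
-------+------------+--------
Dana   | NULL       | NULL   
Sam    | HR         | Dana   
George | Research   | Sam    
Xander | Research   | George 
Yara   | Marketing  | NULL   
Leo    | Product    | Sam    
Iris   | Product    | Dana   
Victor | Marketing  | George 
Alice  | Marketing  | George 


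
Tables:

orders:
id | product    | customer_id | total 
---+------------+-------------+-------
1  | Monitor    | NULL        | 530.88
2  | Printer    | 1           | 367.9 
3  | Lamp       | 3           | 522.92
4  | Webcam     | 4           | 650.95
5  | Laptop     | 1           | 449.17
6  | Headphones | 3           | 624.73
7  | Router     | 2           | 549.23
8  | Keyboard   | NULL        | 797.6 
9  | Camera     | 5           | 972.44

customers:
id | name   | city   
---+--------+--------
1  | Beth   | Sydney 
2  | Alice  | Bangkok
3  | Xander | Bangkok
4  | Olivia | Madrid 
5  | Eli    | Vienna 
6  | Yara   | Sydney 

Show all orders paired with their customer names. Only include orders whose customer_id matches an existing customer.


INNER JOIN keeps only orders rows whose customer_id matches an id in customers. Walk through each order:
  - order 1 (Monitor): customer_id=NULL, no match -> dropped
  - order 2 (Printer): customer_id=1 -> matches Beth
  - order 3 (Lamp): customer_id=3 -> matches Xander
  - order 4 (Webcam): customer_id=4 -> matches Olivia
  - order 5 (Laptop): customer_id=1 -> matches Beth
  - order 6 (Headphones): customer_id=3 -> matches Xander
  - order 7 (Router): customer_id=2 -> matches Alice
  - order 8 (Keyboard): customer_id=NULL, no match -> dropped
  - order 9 (Camera): customer_id=5 -> matches Eli
So 2 of 9 rows are dropped.

SQL:
SELECT a.product, b.name AS customer
FROM orders a
INNER JOIN customers b ON a.customer_id = b.id

Result:
product    | customer
-----------+---------
Printer    | Beth    
Lamp       | Xander  
Webcam     | Olivia  
Laptop     | Beth    
Headphones | Xander  
Router     | Alice   
Camera     | Eli     


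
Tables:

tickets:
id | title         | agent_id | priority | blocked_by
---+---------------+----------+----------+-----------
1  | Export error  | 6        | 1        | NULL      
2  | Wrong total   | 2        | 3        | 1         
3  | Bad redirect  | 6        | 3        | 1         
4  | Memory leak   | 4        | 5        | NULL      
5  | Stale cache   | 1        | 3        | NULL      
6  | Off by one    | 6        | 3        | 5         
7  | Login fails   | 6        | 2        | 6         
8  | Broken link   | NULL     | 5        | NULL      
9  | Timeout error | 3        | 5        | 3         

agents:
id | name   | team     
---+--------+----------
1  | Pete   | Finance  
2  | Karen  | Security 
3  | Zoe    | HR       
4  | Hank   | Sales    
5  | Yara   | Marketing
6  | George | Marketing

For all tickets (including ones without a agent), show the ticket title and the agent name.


LEFT JOIN keeps every row from tickets (the left table); where agent_id has no match in agents, the agent columns become NULL. Walk through each ticket:
  - ticket 1 (Export error): agent_id=6 -> matches George
  - ticket 2 (Wrong total): agent_id=2 -> matches Karen
  - ticket 3 (Bad redirect): agent_id=6 -> matches George
  - ticket 4 (Memory leak): agent_id=4 -> matches Hank
  - ticket 5 (Stale cache): agent_id=1 -> matches Pete
  - ticket 6 (Off by one): agent_id=6 -> matches George
  - ticket 7 (Login fails): agent_id=6 -> matches George
  - ticket 8 (Broken link): agent_id=NULL, no match -> kept with NULL
  - ticket 9 (Timeout error): agent_id=3 -> matches Zoe
All 9 rows appear; 1 has NULL agent.

SQL:
SELECT a.title, b.name AS agent
FROM tickets a
LEFT JOIN agents b ON a.agent_id = b.id

Result:
title         | agent 
--------------+-------
Export error  | George
Wrong total   | Karen 
Bad redirect  | George
Memory leak   | Hank  
Stale cache   | Pete  
Off by one    | George
Login fails   | George
Broken link   | NULL  
Timeout error | Zoe   


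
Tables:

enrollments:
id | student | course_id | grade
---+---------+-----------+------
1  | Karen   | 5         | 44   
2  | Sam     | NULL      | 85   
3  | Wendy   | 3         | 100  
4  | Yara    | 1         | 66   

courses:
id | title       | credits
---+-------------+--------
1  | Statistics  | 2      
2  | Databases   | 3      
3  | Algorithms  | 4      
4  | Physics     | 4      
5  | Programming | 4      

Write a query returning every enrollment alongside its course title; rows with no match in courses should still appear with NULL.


LEFT JOIN keeps every row from enrollments (the left table); where course_id has no match in courses, the course columns become NULL. Walk through each enrollment:
  - enrollment 1 (Karen): course_id=5 -> matches Programming
  - enrollment 2 (Sam): course_id=NULL, no match -> kept with NULL
  - enrollment 3 (Wendy): course_id=3 -> matches Algorithms
  - enrollment 4 (Yara): course_id=1 -> matches Statistics
All 4 rows appear; 1 has NULL course.

SQL:
SELECT a.student, b.title AS course
FROM enrollments a
LEFT JOIN courses b ON a.course_id = b.id

Result:
student | course     
--------+------------
Karen   | Programming
Sam     | NULL       
Wendy   | Algorithms 
Yara    | Statistics 


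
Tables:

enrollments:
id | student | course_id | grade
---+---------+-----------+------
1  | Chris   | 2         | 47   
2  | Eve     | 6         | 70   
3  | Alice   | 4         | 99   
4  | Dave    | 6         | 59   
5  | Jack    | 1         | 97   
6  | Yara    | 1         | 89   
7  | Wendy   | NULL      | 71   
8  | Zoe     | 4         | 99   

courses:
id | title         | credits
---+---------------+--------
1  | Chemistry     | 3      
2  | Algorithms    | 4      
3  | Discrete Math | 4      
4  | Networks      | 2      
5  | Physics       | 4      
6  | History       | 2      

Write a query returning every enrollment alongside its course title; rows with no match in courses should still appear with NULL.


LEFT JOIN keeps every row from enrollments (the left table); where course_id has no match in courses, the course columns become NULL. Walk through each enrollment:
  - enrollment 1 (Chris): course_id=2 -> matches Algorithms
  - enrollment 2 (Eve): course_id=6 -> matches History
  - enrollment 3 (Alice): course_id=4 -> matches Networks
  - enrollment 4 (Dave): course_id=6 -> matches History
  - enrollment 5 (Jack): course_id=1 -> matches Chemistry
  - enrollment 6 (Yara): course_id=1 -> matches Chemistry
  - enrollment 7 (Wendy): course_id=NULL, no match -> kept with NULL
  - enrollment 8 (Zoe): course_id=4 -> matches Networks
All 8 rows appear; 1 has NULL course.

SQL:
SELECT a.student, b.title AS course
FROM enrollments a
LEFT JOIN courses b ON a.course_id = b.id

Result:
student | course    
--------+-----------
Chris   | Algorithms
Eve     | History   
Alice   | Networks  
Dave    | History   
Jack    | Chemistry 
Yara    | Chemistry 
Wendy   | NULL      
Zoe     | Networks  


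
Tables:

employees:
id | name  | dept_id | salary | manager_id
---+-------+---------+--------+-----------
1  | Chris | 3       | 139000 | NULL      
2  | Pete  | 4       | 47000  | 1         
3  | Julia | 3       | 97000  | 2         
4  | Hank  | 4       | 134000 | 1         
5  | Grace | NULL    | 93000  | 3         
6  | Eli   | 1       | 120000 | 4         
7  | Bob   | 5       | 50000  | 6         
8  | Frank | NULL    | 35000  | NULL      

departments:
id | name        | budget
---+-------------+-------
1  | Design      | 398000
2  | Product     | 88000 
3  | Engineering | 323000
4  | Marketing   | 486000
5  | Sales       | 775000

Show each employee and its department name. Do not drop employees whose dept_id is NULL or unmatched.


LEFT JOIN keeps every row from employees (the left table); where dept_id has no match in departments, the department columns become NULL. Walk through each employee:
  - employee 1 (Chris): dept_id=3 -> matches Engineering
  - employee 2 (Pete): dept_id=4 -> matches Marketing
  - employee 3 (Julia): dept_id=3 -> matches Engineering
  - employee 4 (Hank): dept_id=4 -> matches Marketing
  - employee 5 (Grace): dept_id=NULL, no match -> kept with NULL
  - employee 6 (Eli): dept_id=1 -> matches Design
  - employee 7 (Bob): dept_id=5 -> matches Sales
  - employee 8 (Frank): dept_id=NULL, no match -> kept with NULL
All 8 rows appear; 2 have NULL department.

SQL:
SELECT a.name, b.name AS department
FROM employees a
LEFT JOIN departments b ON a.dept_id = b.id

Result:
name  | department 
------+------------
Chris | Engineering
Pete  | Marketing  
Julia | Engineering
Hank  | Marketing  
Grace | NULL       
Eli   | Design     
Bob   | Sales      
Frank | NULL       


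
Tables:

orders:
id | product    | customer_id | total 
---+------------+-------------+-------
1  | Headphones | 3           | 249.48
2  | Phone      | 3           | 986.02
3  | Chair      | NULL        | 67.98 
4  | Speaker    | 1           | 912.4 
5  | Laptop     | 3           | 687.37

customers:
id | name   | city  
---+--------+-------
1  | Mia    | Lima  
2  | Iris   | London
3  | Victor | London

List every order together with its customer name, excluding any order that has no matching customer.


INNER JOIN keeps only orders rows whose customer_id matches an id in customers. Walk through each order:
  - order 1 (Headphones): customer_id=3 -> matches Victor
  - order 2 (Phone): customer_id=3 -> matches Victor
  - order 3 (Chair): customer_id=NULL, no match -> dropped
  - order 4 (Speaker): customer_id=1 -> matches Mia
  - order 5 (Laptop): customer_id=3 -> matches Victor
So 1 of 5 rows is dropped.

SQL:
SELECT a.product, b.name AS customer
FROM orders a
INNER JOIN customers b ON a.customer_id = b.id

Result:
product    | customer
-----------+---------
Headphones | Victor  
Phone      | Victor  
Speaker    | Mia     
Laptop     | Victor  


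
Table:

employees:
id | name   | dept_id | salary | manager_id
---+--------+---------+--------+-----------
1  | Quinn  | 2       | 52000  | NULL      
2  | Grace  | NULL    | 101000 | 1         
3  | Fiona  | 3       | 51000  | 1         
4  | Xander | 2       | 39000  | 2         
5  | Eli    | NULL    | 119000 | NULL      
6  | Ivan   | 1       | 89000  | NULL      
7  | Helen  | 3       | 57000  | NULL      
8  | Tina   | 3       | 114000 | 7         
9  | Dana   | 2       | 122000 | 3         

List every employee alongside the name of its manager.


This is a self-join: employees is joined to a second copy of itself, matching each row's manager_id to another row's id. Use LEFT JOIN so rows with manager_id=NULL are kept.
  - employee 1 (Quinn): manager_id=NULL -> NULL
  - employee 2 (Grace): manager_id=1 -> Quinn
  - employee 3 (Fiona): manager_id=1 -> Quinn
  - employee 4 (Xander): manager_id=2 -> Grace
  - employee 5 (Eli): manager_id=NULL -> NULL
  - employee 6 (Ivan): manager_id=NULL -> NULL
  - employee 7 (Helen): manager_id=NULL -> NULL
  - employee 8 (Tina): manager_id=7 -> Helen
  - employee 9 (Dana): manager_id=3 -> Fiona

SQL:
SELECT a.name AS item, b.name AS manager
FROM employees a
LEFT JOIN employees b ON a.manager_id = b.id

Result:
item   | manager
-------+--------
Quinn  | NULL   
Grace  | Quinn  
Fiona  | Quinn  
Xander | Grace  
Eli    | NULL   
Ivan   | NULL   
Helen  | NULL   
Tina   | Helen  
Dana   | Fiona  


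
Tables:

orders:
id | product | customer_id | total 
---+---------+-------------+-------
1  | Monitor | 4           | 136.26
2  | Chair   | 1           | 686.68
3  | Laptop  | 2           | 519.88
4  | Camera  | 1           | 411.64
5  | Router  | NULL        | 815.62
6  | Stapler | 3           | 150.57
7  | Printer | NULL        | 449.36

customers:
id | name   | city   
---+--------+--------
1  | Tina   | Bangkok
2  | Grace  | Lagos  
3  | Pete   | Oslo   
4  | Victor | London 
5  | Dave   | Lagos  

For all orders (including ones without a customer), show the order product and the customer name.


LEFT JOIN keeps every row from orders (the left table); where customer_id has no match in customers, the customer columns become NULL. Walk through each order:
  - order 1 (Monitor): customer_id=4 -> matches Victor
  - order 2 (Chair): customer_id=1 -> matches Tina
  - order 3 (Laptop): customer_id=2 -> matches Grace
  - order 4 (Camera): customer_id=1 -> matches Tina
  - order 5 (Router): customer_id=NULL, no match -> kept with NULL
  - order 6 (Stapler): customer_id=3 -> matches Pete
  - order 7 (Printer): customer_id=NULL, no match -> kept with NULL
All 7 rows appear; 2 have NULL customer.

SQL:
SELECT a.product, b.name AS customer
FROM orders a
LEFT JOIN customers b ON a.customer_id = b.id

Result:
product | customer
--------+---------
Monitor | Victor  
Chair   | Tina    
Laptop  | Grace   
Camera  | Tina    
Router  | NULL    
Stapler | Pete    
Printer | NULL    


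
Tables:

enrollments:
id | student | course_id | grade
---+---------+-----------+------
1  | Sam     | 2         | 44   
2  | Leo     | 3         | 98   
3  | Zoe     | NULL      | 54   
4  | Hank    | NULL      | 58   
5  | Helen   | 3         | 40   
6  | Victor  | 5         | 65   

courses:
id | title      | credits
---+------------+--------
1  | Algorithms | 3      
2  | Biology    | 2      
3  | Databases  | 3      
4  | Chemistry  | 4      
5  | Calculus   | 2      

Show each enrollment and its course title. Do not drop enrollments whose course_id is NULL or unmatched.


LEFT JOIN keeps every row from enrollments (the left table); where course_id has no match in courses, the course columns become NULL. Walk through each enrollment:
  - enrollment 1 (Sam): course_id=2 -> matches Biology
  - enrollment 2 (Leo): course_id=3 -> matches Databases
  - enrollment 3 (Zoe): course_id=NULL, no match -> kept with NULL
  - enrollment 4 (Hank): course_id=NULL, no match -> kept with NULL
  - enrollment 5 (Helen): course_id=3 -> matches Databases
  - enrollment 6 (Victor): course_id=5 -> matches Calculus
All 6 rows appear; 2 have NULL course.

SQL:
SELECT a.student, b.title AS course
FROM enrollments a
LEFT JOIN courses b ON a.course_id = b.id

Result:
student | course   
--------+----------
Sam     | Biology  
Leo     | Databases
Zoe     | NULL     
Hank    | NULL     
Helen   | Databases
Victor  | Calculus 


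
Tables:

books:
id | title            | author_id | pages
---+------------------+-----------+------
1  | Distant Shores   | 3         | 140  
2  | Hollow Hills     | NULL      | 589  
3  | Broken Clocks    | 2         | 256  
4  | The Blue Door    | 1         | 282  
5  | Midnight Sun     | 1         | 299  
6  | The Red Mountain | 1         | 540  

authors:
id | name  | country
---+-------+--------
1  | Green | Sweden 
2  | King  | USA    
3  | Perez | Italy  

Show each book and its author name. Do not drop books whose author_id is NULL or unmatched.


LEFT JOIN keeps every row from books (the left table); where author_id has no match in authors, the author columns become NULL. Walk through each book:
  - book 1 (Distant Shores): author_id=3 -> matches Perez
  - book 2 (Hollow Hills): author_id=NULL, no match -> kept with NULL
  - book 3 (Broken Clocks): author_id=2 -> matches King
  - book 4 (The Blue Door): author_id=1 -> matches Green
  - book 5 (Midnight Sun): author_id=1 -> matches Green
  - book 6 (The Red Mountain): author_id=1 -> matches Green
All 6 rows appear; 1 has NULL author.

SQL:
SELECT a.title, b.name AS author
FROM books a
LEFT JOIN authors b ON a.author_id = b.id

Result:
title            | author
-----------------+-------
Distant Shores   | Perez 
Hollow Hills     | NULL  
Broken Clocks    | King  
The Blue Door    | Green 
Midnight Sun     | Green 
The Red Mountain | Green 


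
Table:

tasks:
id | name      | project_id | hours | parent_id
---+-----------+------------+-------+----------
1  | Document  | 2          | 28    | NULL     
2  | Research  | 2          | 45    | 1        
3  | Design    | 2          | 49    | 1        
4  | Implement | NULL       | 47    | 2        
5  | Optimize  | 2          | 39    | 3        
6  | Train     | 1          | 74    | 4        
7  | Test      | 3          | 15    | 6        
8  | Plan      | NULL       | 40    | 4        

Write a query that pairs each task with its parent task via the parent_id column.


This is a self-join: tasks is joined to a second copy of itself, matching each row's parent_id to another row's id. Use LEFT JOIN so rows with parent_id=NULL are kept.
  - task 1 (Document): parent_id=NULL -> NULL
  - task 2 (Research): parent_id=1 -> Document
  - task 3 (Design): parent_id=1 -> Document
  - task 4 (Implement): parent_id=2 -> Research
  - task 5 (Optimize): parent_id=3 -> Design
  - task 6 (Train): parent_id=4 -> Implement
  - task 7 (Test): parent_id=6 -> Train
  - task 8 (Plan): parent_id=4 -> Implement

SQL:
SELECT a.name AS item, b.name AS parent
FROM tasks a
LEFT JOIN tasks b ON a.parent_id = b.id

Result:
item      | parent   
----------+----------
Document  | NULL     
Research  | Document 
Design    | Document 
Implement | Research 
Optimize  | Design   
Train     | Implement
Test      | Train    
Plan      | Implement


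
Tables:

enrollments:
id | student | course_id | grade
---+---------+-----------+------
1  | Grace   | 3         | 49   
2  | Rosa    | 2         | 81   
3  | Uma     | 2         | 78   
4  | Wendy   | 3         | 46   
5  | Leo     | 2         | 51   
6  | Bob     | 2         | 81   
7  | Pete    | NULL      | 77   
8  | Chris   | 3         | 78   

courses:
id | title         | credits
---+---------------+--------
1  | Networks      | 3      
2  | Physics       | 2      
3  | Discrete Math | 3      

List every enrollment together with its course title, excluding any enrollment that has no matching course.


INNER JOIN keeps only enrollments rows whose course_id matches an id in courses. Walk through each enrollment:
  - enrollment 1 (Grace): course_id=3 -> matches Discrete Math
  - enrollment 2 (Rosa): course_id=2 -> matches Physics
  - enrollment 3 (Uma): course_id=2 -> matches Physics
  - enrollment 4 (Wendy): course_id=3 -> matches Discrete Math
  - enrollment 5 (Leo): course_id=2 -> matches Physics
  - enrollment 6 (Bob): course_id=2 -> matches Physics
  - enrollment 7 (Pete): course_id=NULL, no match -> dropped
  - enrollment 8 (Chris): course_id=3 -> matches Discrete Math
So 1 of 8 rows is dropped.

SQL:
SELECT a.student, b.title AS course
FROM enrollments a
INNER JOIN courses b ON a.course_id = b.id

Result:
student | course       
--------+--------------
Grace   | Discrete Math
Rosa    | Physics      
Uma     | Physics      
Wendy   | Discrete Math
Leo     | Physics      
Bob     | Physics      
Chris   | Discrete Math


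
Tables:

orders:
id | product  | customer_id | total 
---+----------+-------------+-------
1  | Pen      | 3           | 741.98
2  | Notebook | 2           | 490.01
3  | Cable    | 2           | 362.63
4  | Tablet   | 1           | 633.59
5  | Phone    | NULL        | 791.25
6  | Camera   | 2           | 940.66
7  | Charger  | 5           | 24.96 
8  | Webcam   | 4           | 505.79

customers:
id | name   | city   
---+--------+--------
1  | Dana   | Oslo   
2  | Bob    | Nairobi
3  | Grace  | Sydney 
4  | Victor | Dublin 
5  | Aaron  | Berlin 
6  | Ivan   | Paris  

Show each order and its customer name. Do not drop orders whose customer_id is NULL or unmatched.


LEFT JOIN keeps every row from orders (the left table); where customer_id has no match in customers, the customer columns become NULL. Walk through each order:
  - order 1 (Pen): customer_id=3 -> matches Grace
  - order 2 (Notebook): customer_id=2 -> matches Bob
  - order 3 (Cable): customer_id=2 -> matches Bob
  - order 4 (Tablet): customer_id=1 -> matches Dana
  - order 5 (Phone): customer_id=NULL, no match -> kept with NULL
  - order 6 (Camera): customer_id=2 -> matches Bob
  - order 7 (Charger): customer_id=5 -> matches Aaron
  - order 8 (Webcam): customer_id=4 -> matches Victor
All 8 rows appear; 1 has NULL customer.

SQL:
SELECT a.product, b.name AS customer
FROM orders a
LEFT JOIN customers b ON a.customer_id = b.id

Result:
product  | customer
---------+---------
Pen      | Grace   
Notebook | Bob     
Cable    | Bob     
Tablet   | Dana    
Phone    | NULL    
Camera   | Bob     
Charger  | Aaron   
Webcam   | Victor  


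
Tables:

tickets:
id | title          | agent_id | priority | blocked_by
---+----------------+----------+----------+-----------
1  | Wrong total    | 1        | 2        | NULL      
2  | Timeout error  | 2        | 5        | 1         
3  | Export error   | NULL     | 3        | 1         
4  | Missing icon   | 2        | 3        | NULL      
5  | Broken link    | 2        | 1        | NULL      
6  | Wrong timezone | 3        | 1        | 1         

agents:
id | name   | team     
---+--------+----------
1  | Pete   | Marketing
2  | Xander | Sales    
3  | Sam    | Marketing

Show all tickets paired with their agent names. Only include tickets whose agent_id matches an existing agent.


INNER JOIN keeps only tickets rows whose agent_id matches an id in agents. Walk through each ticket:
  - ticket 1 (Wrong total): agent_id=1 -> matches Pete
  - ticket 2 (Timeout error): agent_id=2 -> matches Xander
  - ticket 3 (Export error): agent_id=NULL, no match -> dropped
  - ticket 4 (Missing icon): agent_id=2 -> matches Xander
  - ticket 5 (Broken link): agent_id=2 -> matches Xander
  - ticket 6 (Wrong timezone): agent_id=3 -> matches Sam
So 1 of 6 rows is dropped.

SQL:
SELECT a.title, b.name AS agent
FROM tickets a
INNER JOIN agents b ON a.agent_id = b.id

Result:
title          | agent 
---------------+-------
Wrong total    | Pete  
Timeout error  | Xander
Missing icon   | Xander
Broken link    | Xander
Wrong timezone | Sam   


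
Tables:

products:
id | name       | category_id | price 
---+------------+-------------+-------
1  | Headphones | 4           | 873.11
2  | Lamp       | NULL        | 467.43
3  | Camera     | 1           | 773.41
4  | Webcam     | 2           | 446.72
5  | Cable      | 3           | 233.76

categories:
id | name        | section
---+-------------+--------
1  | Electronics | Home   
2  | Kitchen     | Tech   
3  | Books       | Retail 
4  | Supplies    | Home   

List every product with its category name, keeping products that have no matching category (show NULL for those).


LEFT JOIN keeps every row from products (the left table); where category_id has no match in categories, the category columns become NULL. Walk through each product:
  - product 1 (Headphones): category_id=4 -> matches Supplies
  - product 2 (Lamp): category_id=NULL, no match -> kept with NULL
  - product 3 (Camera): category_id=1 -> matches Electronics
  - product 4 (Webcam): category_id=2 -> matches Kitchen
  - product 5 (Cable): category_id=3 -> matches Books
All 5 rows appear; 1 has NULL category.

SQL:
SELECT a.name, b.name AS category
FROM products a
LEFT JOIN categories b ON a.category_id = b.id

Result:
name       | category   
-----------+------------
Headphones | Supplies   
Lamp       | NULL       
Camera     | Electronics
Webcam     | Kitchen    
Cable      | Books      


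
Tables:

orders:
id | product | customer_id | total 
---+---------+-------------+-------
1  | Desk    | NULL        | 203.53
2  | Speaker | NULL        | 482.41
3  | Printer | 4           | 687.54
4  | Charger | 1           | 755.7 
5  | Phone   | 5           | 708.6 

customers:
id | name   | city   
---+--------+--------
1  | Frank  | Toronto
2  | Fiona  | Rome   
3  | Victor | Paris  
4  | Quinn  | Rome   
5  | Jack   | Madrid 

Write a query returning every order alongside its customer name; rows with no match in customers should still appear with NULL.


LEFT JOIN keeps every row from orders (the left table); where customer_id has no match in customers, the customer columns become NULL. Walk through each order:
  - order 1 (Desk): customer_id=NULL, no match -> kept with NULL
  - order 2 (Speaker): customer_id=NULL, no match -> kept with NULL
  - order 3 (Printer): customer_id=4 -> matches Quinn
  - order 4 (Charger): customer_id=1 -> matches Frank
  - order 5 (Phone): customer_id=5 -> matches Jack
All 5 rows appear; 2 have NULL customer.

SQL:
SELECT a.product, b.name AS customer
FROM orders a
LEFT JOIN customers b ON a.customer_id = b.id

Result:
product | customer
--------+---------
Desk    | NULL    
Speaker | NULL    
Printer | Quinn   
Charger | Frank   
Phone   | Jack    


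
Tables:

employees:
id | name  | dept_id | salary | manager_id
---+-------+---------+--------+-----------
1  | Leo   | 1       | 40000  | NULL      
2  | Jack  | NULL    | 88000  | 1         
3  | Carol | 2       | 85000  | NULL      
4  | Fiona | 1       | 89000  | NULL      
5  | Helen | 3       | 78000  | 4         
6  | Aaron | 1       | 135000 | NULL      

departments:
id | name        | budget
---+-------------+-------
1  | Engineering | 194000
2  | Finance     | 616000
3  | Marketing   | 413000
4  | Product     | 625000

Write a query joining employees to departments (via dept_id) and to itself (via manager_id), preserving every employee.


Two LEFT JOINs from the same base table employees: one to departments via dept_id, one to employees itself via manager_id. Both are LEFT so every employee is preserved.
Match against departments:
  - employee 1 (Leo): dept_id=1 -> matches Engineering
  - employee 2 (Jack): dept_id=NULL, no match -> kept with NULL
  - employee 3 (Carol): dept_id=2 -> matches Finance
  - employee 4 (Fiona): dept_id=1 -> matches Engineering
  - employee 5 (Helen): dept_id=3 -> matches Marketing
  - employee 6 (Aaron): dept_id=1 -> matches Engineering
Match against employees (self):
  - employee 1 (Leo): manager_id=NULL -> NULL
  - employee 2 (Jack): manager_id=1 -> Leo
  - employee 3 (Carol): manager_id=NULL -> NULL
  - employee 4 (Fiona): manager_id=NULL -> NULL
  - employee 5 (Helen): manager_id=4 -> Fiona
  - employee 6 (Aaron): manager_id=NULL -> NULL

SQL:
SELECT a.name, b.name AS department, c.name AS manager
FROM employees a
LEFT JOIN departments b ON a.dept_id = b.id
LEFT JOIN employees c ON a.manager_id = c.id

Result:
name  | department  | manager
------+-------------+--------
Leo   | Engineering | NULL   
Jack  | NULL        | Leo    
Carol | Finance     | NULL   
Fiona | Engineering | NULL   
Helen | Marketing   | Fiona  
Aaron | Engineering | NULL   


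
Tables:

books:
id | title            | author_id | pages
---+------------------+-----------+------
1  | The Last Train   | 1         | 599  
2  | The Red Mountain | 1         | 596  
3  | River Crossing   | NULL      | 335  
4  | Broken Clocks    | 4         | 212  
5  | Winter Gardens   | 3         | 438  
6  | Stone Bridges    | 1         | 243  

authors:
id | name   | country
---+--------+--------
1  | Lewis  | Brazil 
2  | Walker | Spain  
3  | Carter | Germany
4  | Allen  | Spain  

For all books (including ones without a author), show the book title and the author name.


LEFT JOIN keeps every row from books (the left table); where author_id has no match in authors, the author columns become NULL. Walk through each book:
  - book 1 (The Last Train): author_id=1 -> matches Lewis
  - book 2 (The Red Mountain): author_id=1 -> matches Lewis
  - book 3 (River Crossing): author_id=NULL, no match -> kept with NULL
  - book 4 (Broken Clocks): author_id=4 -> matches Allen
  - book 5 (Winter Gardens): author_id=3 -> matches Carter
  - book 6 (Stone Bridges): author_id=1 -> matches Lewis
All 6 rows appear; 1 has NULL author.

SQL:
SELECT a.title, b.name AS author
FROM books a
LEFT JOIN authors b ON a.author_id = b.id

Result:
title            | author
-----------------+-------
The Last Train   | Lewis 
The Red Mountain | Lewis 
River Crossing   | NULL  
Broken Clocks    | Allen 
Winter Gardens   | Carter
Stone Bridges    | Lewis 


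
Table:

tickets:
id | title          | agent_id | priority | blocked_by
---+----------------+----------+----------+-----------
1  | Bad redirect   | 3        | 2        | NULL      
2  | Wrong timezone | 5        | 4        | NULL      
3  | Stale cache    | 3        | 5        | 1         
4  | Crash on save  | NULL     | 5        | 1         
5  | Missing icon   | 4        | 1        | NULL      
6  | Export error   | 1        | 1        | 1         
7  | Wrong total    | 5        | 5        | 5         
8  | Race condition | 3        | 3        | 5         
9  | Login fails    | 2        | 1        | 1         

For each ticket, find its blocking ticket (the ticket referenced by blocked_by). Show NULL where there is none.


This is a self-join: tickets is joined to a second copy of itself, matching each row's blocked_by to another row's id. Use LEFT JOIN so rows with blocked_by=NULL are kept.
  - ticket 1 (Bad redirect): blocked_by=NULL -> NULL
  - ticket 2 (Wrong timezone): blocked_by=NULL -> NULL
  - ticket 3 (Stale cache): blocked_by=1 -> Bad redirect
  - ticket 4 (Crash on save): blocked_by=1 -> Bad redirect
  - ticket 5 (Missing icon): blocked_by=NULL -> NULL
  - ticket 6 (Export error): blocked_by=1 -> Bad redirect
  - ticket 7 (Wrong total): blocked_by=5 -> Missing icon
  - ticket 8 (Race condition): blocked_by=5 -> Missing icon
  - ticket 9 (Login fails): blocked_by=1 -> Bad redirect

SQL:
SELECT a.title AS item, b.title AS blocked_by
FROM tickets a
LEFT JOIN tickets b ON a.blocked_by = b.id

Result:
item           | blocked_by  
---------------+-------------
Bad redirect   | NULL        
Wrong timezone | NULL        
Stale cache    | Bad redirect
Crash on save  | Bad redirect
Missing icon   | NULL        
Export error   | Bad redirect
Wrong total    | Missing icon
Race condition | Missing icon
Login fails    | Bad redirect


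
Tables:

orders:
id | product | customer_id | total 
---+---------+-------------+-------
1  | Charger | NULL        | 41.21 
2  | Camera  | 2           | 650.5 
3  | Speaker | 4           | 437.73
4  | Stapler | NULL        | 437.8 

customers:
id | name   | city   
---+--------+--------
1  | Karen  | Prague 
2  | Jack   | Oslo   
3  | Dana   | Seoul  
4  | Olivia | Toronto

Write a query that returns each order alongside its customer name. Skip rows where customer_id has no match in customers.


INNER JOIN keeps only orders rows whose customer_id matches an id in customers. Walk through each order:
  - order 1 (Charger): customer_id=NULL, no match -> dropped
  - order 2 (Camera): customer_id=2 -> matches Jack
  - order 3 (Speaker): customer_id=4 -> matches Olivia
  - order 4 (Stapler): customer_id=NULL, no match -> dropped
So 2 of 4 rows are dropped.

SQL:
SELECT a.product, b.name AS customer
FROM orders a
INNER JOIN customers b ON a.customer_id = b.id

Result:
product | customer
--------+---------
Camera  | Jack    
Speaker | Olivia  


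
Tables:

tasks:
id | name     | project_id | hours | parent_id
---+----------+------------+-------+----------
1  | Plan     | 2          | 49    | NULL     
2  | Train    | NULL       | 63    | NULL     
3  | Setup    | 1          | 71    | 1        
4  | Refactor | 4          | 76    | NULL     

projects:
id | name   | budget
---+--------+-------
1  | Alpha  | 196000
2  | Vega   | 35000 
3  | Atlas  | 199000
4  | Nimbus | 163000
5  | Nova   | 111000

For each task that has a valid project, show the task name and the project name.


INNER JOIN keeps only tasks rows whose project_id matches an id in projects. Walk through each task:
  - task 1 (Plan): project_id=2 -> matches Vega
  - task 2 (Train): project_id=NULL, no match -> dropped
  - task 3 (Setup): project_id=1 -> matches Alpha
  - task 4 (Refactor): project_id=4 -> matches Nimbus
So 1 of 4 rows is dropped.

SQL:
SELECT a.name, b.name AS project
FROM tasks a
INNER JOIN projects b ON a.project_id = b.id

Result:
name     | project
---------+--------
Plan     | Vega   
Setup    | Alpha  
Refactor | Nimbus 


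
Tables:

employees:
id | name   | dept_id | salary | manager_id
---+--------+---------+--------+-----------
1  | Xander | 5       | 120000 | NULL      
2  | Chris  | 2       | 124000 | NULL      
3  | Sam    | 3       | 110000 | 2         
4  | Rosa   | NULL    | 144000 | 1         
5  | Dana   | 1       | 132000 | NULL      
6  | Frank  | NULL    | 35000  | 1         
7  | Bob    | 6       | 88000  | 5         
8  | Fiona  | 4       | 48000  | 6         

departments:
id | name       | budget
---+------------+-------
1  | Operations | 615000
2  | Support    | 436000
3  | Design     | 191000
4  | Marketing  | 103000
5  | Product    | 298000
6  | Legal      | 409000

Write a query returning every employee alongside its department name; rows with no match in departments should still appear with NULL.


LEFT JOIN keeps every row from employees (the left table); where dept_id has no match in departments, the department columns become NULL. Walk through each employee:
  - employee 1 (Xander): dept_id=5 -> matches Product
  - employee 2 (Chris): dept_id=2 -> matches Support
  - employee 3 (Sam): dept_id=3 -> matches Design
  - employee 4 (Rosa): dept_id=NULL, no match -> kept with NULL
  - employee 5 (Dana): dept_id=1 -> matches Operations
  - employee 6 (Frank): dept_id=NULL, no match -> kept with NULL
  - employee 7 (Bob): dept_id=6 -> matches Legal
  - employee 8 (Fiona): dept_id=4 -> matches Marketing
All 8 rows appear; 2 have NULL department.

SQL:
SELECT a.name, b.name AS department
FROM employees a
LEFT JOIN departments b ON a.dept_id = b.id

Result:
name   | department
-------+-----------
Xander | Product   
Chris  | Support   
Sam    | Design    
Rosa   | NULL      
Dana   | Operations
Frank  | NULL      
Bob    | Legal     
Fiona  | Marketing 


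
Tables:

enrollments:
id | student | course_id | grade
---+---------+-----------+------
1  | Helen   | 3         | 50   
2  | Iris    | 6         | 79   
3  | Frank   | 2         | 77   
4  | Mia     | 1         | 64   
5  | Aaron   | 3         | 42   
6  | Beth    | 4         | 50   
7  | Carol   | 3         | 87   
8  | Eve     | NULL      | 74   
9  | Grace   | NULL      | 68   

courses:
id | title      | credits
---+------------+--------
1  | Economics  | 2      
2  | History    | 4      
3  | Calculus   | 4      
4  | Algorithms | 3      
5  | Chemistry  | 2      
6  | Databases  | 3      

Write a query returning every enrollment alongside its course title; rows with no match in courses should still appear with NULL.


LEFT JOIN keeps every row from enrollments (the left table); where course_id has no match in courses, the course columns become NULL. Walk through each enrollment:
  - enrollment 1 (Helen): course_id=3 -> matches Calculus
  - enrollment 2 (Iris): course_id=6 -> matches Databases
  - enrollment 3 (Frank): course_id=2 -> matches History
  - enrollment 4 (Mia): course_id=1 -> matches Economics
  - enrollment 5 (Aaron): course_id=3 -> matches Calculus
  - enrollment 6 (Beth): course_id=4 -> matches Algorithms
  - enrollment 7 (Carol): course_id=3 -> matches Calculus
  - enrollment 8 (Eve): course_id=NULL, no match -> kept with NULL
  - enrollment 9 (Grace): course_id=NULL, no match -> kept with NULL
All 9 rows appear; 2 have NULL course.

SQL:
SELECT a.student, b.title AS course
FROM enrollments a
LEFT JOIN courses b ON a.course_id = b.id

Result:
student | course    
--------+-----------
Helen   | Calculus  
Iris    | Databases 
Frank   | History   
Mia     | Economics 
Aaron   | Calculus  
Beth    | Algorithms
Carol   | Calculus  
Eve     | NULL      
Grace   | NULL      


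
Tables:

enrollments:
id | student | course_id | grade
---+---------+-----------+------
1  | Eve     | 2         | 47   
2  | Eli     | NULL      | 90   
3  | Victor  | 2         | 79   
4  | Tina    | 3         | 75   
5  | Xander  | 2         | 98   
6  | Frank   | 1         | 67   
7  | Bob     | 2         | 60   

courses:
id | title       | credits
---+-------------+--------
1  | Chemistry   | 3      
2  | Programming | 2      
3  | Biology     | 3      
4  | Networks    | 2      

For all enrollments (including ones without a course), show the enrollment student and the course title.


LEFT JOIN keeps every row from enrollments (the left table); where course_id has no match in courses, the course columns become NULL. Walk through each enrollment:
  - enrollment 1 (Eve): course_id=2 -> matches Programming
  - enrollment 2 (Eli): course_id=NULL, no match -> kept with NULL
  - enrollment 3 (Victor): course_id=2 -> matches Programming
  - enrollment 4 (Tina): course_id=3 -> matches Biology
  - enrollment 5 (Xander): course_id=2 -> matches Programming
  - enrollment 6 (Frank): course_id=1 -> matches Chemistry
  - enrollment 7 (Bob): course_id=2 -> matches Programming
All 7 rows appear; 1 has NULL course.

SQL:
SELECT a.student, b.title AS course
FROM enrollments a
LEFT JOIN courses b ON a.course_id = b.id

Result:
student | course     
--------+------------
Eve     | Programming
Eli     | NULL       
Victor  | Programming
Tina    | Biology    
Xander  | Programming
Frank   | Chemistry  
Bob     | Programming


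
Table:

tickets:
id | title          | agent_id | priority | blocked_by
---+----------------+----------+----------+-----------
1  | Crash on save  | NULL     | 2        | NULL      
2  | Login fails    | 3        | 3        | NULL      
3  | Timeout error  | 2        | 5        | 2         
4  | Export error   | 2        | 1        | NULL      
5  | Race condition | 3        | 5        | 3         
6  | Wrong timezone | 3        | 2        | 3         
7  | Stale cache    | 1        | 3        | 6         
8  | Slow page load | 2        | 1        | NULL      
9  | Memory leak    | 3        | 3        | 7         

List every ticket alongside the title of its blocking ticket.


This is a self-join: tickets is joined to a second copy of itself, matching each row's blocked_by to another row's id. Use LEFT JOIN so rows with blocked_by=NULL are kept.
  - ticket 1 (Crash on save): blocked_by=NULL -> NULL
  - ticket 2 (Login fails): blocked_by=NULL -> NULL
  - ticket 3 (Timeout error): blocked_by=2 -> Login fails
  - ticket 4 (Export error): blocked_by=NULL -> NULL
  - ticket 5 (Race condition): blocked_by=3 -> Timeout error
  - ticket 6 (Wrong timezone): blocked_by=3 -> Timeout error
  - ticket 7 (Stale cache): blocked_by=6 -> Wrong timezone
  - ticket 8 (Slow page load): blocked_by=NULL -> NULL
  - ticket 9 (Memory leak): blocked_by=7 -> Stale cache

SQL:
SELECT a.title AS item, b.title AS blocked_by
FROM tickets a
LEFT JOIN tickets b ON a.blocked_by = b.id

Result:
item           | blocked_by    
---------------+---------------
Crash on save  | NULL          
Login fails    | NULL          
Timeout error  | Login fails   
Export error   | NULL          
Race condition | Timeout error 
Wrong timezone | Timeout error 
Stale cache    | Wrong timezone
Slow page load | NULL          
Memory leak    | Stale cache   
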